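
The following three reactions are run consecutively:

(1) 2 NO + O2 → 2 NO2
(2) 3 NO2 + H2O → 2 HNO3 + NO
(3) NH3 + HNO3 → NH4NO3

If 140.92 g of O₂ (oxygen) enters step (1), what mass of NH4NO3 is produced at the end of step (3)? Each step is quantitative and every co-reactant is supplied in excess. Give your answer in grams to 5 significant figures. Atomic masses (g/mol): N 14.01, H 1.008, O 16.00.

M(O2) = 2(16.00) = 32.00 g/mol.
M(NH4NO3) = 2(14.01) + 4(1.008) + 3(16.00) = 80.052 g/mol.
n(O2) = 140.92 / 32.00 = 4.40375 mol.
Reaction (1): O2→NO2 ratio 1:2 ⇒ n(NO2) = 8.80750 mol.
Reaction (2): NO2→HNO3 ratio 3:2 ⇒ n(HNO3) = 5.87167 mol.
Reaction (3): HNO3→NH4NO3 ratio 1:1 ⇒ n(NH4NO3) = 5.87167 mol.
Mass of NH4NO3 = 5.87167 × 80.052 = 470.039 g.

470.04 g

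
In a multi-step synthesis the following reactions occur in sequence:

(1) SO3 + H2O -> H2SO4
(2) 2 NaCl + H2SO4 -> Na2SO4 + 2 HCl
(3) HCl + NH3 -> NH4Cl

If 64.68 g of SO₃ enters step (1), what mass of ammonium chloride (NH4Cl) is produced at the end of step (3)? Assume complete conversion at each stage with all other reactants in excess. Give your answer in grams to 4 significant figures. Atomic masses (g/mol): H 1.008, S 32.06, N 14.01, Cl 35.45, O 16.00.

86.43 g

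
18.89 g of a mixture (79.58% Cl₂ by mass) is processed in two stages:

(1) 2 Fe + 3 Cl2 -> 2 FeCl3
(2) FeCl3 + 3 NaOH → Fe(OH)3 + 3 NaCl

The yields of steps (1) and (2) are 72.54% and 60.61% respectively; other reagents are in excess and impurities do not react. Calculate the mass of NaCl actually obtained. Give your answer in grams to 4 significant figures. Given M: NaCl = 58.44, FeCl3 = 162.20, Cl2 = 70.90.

10.90 g

Pure Cl2 = 18.89 × 0.7958 = 15.033 g.
n(Cl2) = 15.033 / 70.90 = 0.21203 mol.
Step 1 (Cl2:FeCl3 = 3:2): theoretical n(FeCl3) = 0.14135 mol; at 72.54% yield, n(FeCl3) = 0.10254 mol.
Step 2 (FeCl3:NaCl = 1:3): theoretical n(NaCl) = 0.30761 mol, so theoretical mass = 0.30761 × 58.44 = 17.977 g.
At 60.61% yield, actual mass of NaCl = 17.977 × 0.6061 = 10.896 g.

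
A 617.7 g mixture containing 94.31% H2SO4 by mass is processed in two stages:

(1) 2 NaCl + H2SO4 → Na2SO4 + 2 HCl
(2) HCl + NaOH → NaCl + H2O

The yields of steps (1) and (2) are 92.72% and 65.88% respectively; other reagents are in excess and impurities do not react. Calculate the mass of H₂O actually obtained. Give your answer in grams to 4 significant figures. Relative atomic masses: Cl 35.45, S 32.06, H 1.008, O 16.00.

Pure H2SO4 = 617.7 × 0.9431 = 582.55 g.
M(H2SO4) = 2(1.008) + 32.06 + 4(16.00) = 98.076 g/mol.
M(H2O) = 2(1.008) + 16.00 = 18.016 g/mol.
n(H2SO4) = 582.55 / 98.076 = 5.9398 mol.
Step 1 (H2SO4:HCl = 1:2): theoretical n(HCl) = 11.880 mol; at 92.72% yield, n(HCl) = 11.015 mol.
Step 2 (HCl:H2O = 1:1): theoretical n(H2O) = 11.015 mol, so theoretical mass = 11.015 × 18.016 = 198.44 g.
At 65.88% yield, actual mass of H2O = 198.44 × 0.6588 = 130.73 g.

130.7 g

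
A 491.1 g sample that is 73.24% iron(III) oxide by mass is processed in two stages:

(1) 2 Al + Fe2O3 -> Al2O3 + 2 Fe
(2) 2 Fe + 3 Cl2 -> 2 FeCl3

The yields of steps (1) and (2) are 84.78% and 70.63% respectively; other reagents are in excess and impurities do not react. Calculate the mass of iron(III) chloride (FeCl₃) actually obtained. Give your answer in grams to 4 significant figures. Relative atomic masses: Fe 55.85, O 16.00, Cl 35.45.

Pure Fe2O3 = 491.1 × 0.7324 = 359.68 g.
M(Fe2O3) = 2(55.85) + 3(16.00) = 159.70 g/mol.
M(FeCl3) = 55.85 + 3(35.45) = 162.20 g/mol.
n(Fe2O3) = 359.68 / 159.70 = 2.2522 mol.
Step 1 (Fe2O3:Fe = 1:2): theoretical n(Fe) = 4.5045 mol; at 84.78% yield, n(Fe) = 3.8189 mol.
Step 2 (Fe:FeCl3 = 2:2): theoretical n(FeCl3) = 3.8189 mol, so theoretical mass = 3.8189 × 162.20 = 619.42 g.
At 70.63% yield, actual mass of FeCl3 = 619.42 × 0.7063 = 437.50 g.

437.5 g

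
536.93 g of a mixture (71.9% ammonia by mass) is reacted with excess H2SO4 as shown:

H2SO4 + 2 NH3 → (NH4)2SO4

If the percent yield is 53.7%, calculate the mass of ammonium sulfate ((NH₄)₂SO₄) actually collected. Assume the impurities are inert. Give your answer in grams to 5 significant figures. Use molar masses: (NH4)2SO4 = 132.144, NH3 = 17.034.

Pure NH3 available = 536.93 g × 0.719 = 386.053 g.
n(NH3) = 386.053 g / 17.034 g/mol = 22.6637 mol.
From the equation the NH3:(NH4)2SO4 mole ratio is 2:1, so n((NH4)2SO4) = 22.6637 × 1/2 = 11.3318 mol.
Mass of (NH4)2SO4 = 11.3318 mol × 132.144 g/mol = 1497.43 g.
Actual mass collected = 1497.43 g × 0.537 = 804.121 g.

804.12 g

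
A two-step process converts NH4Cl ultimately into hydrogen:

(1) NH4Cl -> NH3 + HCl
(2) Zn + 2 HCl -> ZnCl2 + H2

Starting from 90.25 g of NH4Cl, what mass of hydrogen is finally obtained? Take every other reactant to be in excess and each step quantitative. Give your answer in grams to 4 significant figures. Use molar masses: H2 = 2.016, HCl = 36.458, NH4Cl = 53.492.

1.701 g

n(NH4Cl) = 90.250 / 53.492 = 1.6872 mol.
Step 1 gives a 1:1 ratio of NH4Cl to HCl, so n(HCl) = 1.6872 mol.
In step 2 the HCl:H2 ratio is 2:1, so n(H2) = 0.84358 mol.
Mass of H2 = 0.84358 × 2.016 = 1.7007 g.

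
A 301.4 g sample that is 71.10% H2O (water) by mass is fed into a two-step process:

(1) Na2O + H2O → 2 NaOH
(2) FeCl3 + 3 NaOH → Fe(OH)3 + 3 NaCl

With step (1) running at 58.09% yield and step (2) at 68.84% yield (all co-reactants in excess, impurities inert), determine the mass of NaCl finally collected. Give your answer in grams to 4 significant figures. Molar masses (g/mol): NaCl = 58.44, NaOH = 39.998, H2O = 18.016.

556.0 g

Pure H2O = 301.4 × 0.7110 = 214.30 g.
n(H2O) = 214.30 / 18.016 = 11.895 mol.
Step 1 (H2O:NaOH = 1:2): theoretical n(NaOH) = 23.789 mol; at 58.09% yield, n(NaOH) = 13.819 mol.
Step 2 (NaOH:NaCl = 3:3): theoretical n(NaCl) = 13.819 mol, so theoretical mass = 13.819 × 58.44 = 807.60 g.
At 68.84% yield, actual mass of NaCl = 807.60 × 0.6884 = 555.95 g.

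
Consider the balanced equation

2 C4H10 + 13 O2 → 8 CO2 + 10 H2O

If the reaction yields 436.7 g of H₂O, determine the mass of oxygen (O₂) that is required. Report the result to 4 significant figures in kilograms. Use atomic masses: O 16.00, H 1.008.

1.008 kg

M(H2O) = 2(1.008) + 16.00 = 18.016 g/mol.
M(O2) = 2(16.00) = 32.00 g/mol.
n(H2O) = 436.70 g / 18.016 g/mol = 24.240 mol.
From the equation the H2O:O2 mole ratio is 10:13, so n(O2) = 24.240 × 13/10 = 31.511 mol.
Mass of O2 = 31.511 mol × 32.00 g/mol = 1008.4 g.
Converting to kg: 1008.4 g = 1.008 kg.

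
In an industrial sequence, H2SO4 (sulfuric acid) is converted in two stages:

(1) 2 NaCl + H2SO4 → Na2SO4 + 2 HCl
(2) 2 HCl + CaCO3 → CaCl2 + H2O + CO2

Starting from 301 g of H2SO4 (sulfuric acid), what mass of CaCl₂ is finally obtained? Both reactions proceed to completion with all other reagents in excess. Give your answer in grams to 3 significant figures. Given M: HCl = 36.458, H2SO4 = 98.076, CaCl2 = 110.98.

341 g

n(H2SO4) = 301.0 / 98.076 = 3.069 mol.
Step 1 gives a 1:2 ratio of H2SO4 to HCl, so n(HCl) = 6.138 mol.
In step 2 the HCl:CaCl2 ratio is 2:1, so n(CaCl2) = 3.069 mol.
Mass of CaCl2 = 3.069 × 110.98 = 340.6 g.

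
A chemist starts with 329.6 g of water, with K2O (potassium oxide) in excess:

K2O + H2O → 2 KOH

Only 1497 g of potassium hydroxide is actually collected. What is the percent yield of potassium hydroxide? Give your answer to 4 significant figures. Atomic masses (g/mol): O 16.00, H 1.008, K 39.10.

M(H2O) = 2(1.008) + 16.00 = 18.016 g/mol.
M(KOH) = 39.10 + 16.00 + 1.008 = 56.108 g/mol.
n(H2O) = 329.60 g / 18.016 g/mol = 18.295 mol.
From the equation the H2O:KOH mole ratio is 1:2, so n(KOH) = 18.295 × 2/1 = 36.590 mol.
Mass of KOH = 36.590 mol × 56.108 g/mol = 2053.0 g.
This is the theoretical yield. Percent yield = 1497 g / 2053.0 g × 100% = 72.919%.

72.92 %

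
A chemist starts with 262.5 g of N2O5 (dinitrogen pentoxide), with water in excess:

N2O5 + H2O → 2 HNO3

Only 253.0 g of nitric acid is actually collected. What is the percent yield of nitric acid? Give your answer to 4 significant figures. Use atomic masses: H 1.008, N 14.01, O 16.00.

M(N2O5) = 2(14.01) + 5(16.00) = 108.02 g/mol.
M(HNO3) = 1.008 + 14.01 + 3(16.00) = 63.018 g/mol.
n(N2O5) = 262.50 g / 108.02 g/mol = 2.4301 mol.
From the equation the N2O5:HNO3 mole ratio is 1:2, so n(HNO3) = 2.4301 × 2/1 = 4.8602 mol.
Mass of HNO3 = 4.8602 mol × 63.018 g/mol = 306.28 g.
This is the theoretical yield. Percent yield = 253.0 g / 306.28 g × 100% = 82.604%.

82.60 %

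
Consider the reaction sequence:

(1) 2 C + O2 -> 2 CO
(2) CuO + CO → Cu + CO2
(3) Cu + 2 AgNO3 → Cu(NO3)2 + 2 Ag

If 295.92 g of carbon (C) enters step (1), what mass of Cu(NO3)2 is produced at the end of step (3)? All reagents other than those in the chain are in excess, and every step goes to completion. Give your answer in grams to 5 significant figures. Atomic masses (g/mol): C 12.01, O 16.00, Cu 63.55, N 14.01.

4621.6 g

M(C) = 12.01 g/mol.
M(Cu(NO3)2) = 63.55 + 2(14.01) + 6(16.00) = 187.57 g/mol.
n(C) = 295.92 / 12.01 = 24.6395 mol.
Reaction (1): C→CO ratio 2:2 ⇒ n(CO) = 24.6395 mol.
Reaction (2): CO→Cu ratio 1:1 ⇒ n(Cu) = 24.6395 mol.
Reaction (3): Cu→Cu(NO3)2 ratio 1:1 ⇒ n(Cu(NO3)2) = 24.6395 mol.
Mass of Cu(NO3)2 = 24.6395 × 187.57 = 4621.62 g.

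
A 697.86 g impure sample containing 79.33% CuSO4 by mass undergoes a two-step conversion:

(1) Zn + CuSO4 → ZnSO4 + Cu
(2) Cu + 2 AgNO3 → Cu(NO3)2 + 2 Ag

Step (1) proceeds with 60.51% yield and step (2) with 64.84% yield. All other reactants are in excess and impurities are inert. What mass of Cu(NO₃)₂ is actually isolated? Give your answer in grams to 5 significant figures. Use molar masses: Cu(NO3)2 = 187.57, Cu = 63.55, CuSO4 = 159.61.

Pure CuSO4 = 697.86 × 0.7933 = 553.612 g.
n(CuSO4) = 553.612 / 159.61 = 3.46853 mol.
Step 1 (CuSO4:Cu = 1:1): theoretical n(Cu) = 3.46853 mol; at 60.51% yield, n(Cu) = 2.09881 mol.
Step 2 (Cu:Cu(NO3)2 = 1:1): theoretical n(Cu(NO3)2) = 2.09881 mol, so theoretical mass = 2.09881 × 187.57 = 393.674 g.
At 64.84% yield, actual mass of Cu(NO3)2 = 393.674 × 0.6484 = 255.258 g.

255.26 g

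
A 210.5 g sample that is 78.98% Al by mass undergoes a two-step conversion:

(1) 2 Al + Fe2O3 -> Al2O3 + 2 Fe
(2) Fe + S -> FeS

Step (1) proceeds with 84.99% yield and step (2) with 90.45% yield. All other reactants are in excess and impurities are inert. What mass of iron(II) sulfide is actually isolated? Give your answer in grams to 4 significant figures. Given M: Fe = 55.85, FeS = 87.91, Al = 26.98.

416.4 g

Pure Al = 210.5 × 0.7898 = 166.25 g.
n(Al) = 166.25 / 26.98 = 6.1621 mol.
Step 1 (Al:Fe = 2:2): theoretical n(Fe) = 6.1621 mol; at 84.99% yield, n(Fe) = 5.2372 mol.
Step 2 (Fe:FeS = 1:1): theoretical n(FeS) = 5.2372 mol, so theoretical mass = 5.2372 × 87.91 = 460.40 g.
At 90.45% yield, actual mass of FeS = 460.40 × 0.9045 = 416.43 g.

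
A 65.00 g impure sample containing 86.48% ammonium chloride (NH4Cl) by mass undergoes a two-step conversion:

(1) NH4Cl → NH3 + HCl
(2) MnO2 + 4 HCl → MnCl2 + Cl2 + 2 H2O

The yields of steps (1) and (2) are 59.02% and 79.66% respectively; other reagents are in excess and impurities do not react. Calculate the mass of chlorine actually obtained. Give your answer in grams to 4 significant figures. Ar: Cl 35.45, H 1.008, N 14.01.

8.757 g

Pure NH4Cl = 65.00 × 0.8648 = 56.212 g.
M(NH4Cl) = 14.01 + 4(1.008) + 35.45 = 53.492 g/mol.
M(Cl2) = 2(35.45) = 70.90 g/mol.
n(NH4Cl) = 56.212 / 53.492 = 1.0508 mol.
Step 1 (NH4Cl:HCl = 1:1): theoretical n(HCl) = 1.0508 mol; at 59.02% yield, n(HCl) = 0.62021 mol.
Step 2 (HCl:Cl2 = 4:1): theoretical n(Cl2) = 0.15505 mol, so theoretical mass = 0.15505 × 70.90 = 10.993 g.
At 79.66% yield, actual mass of Cl2 = 10.993 × 0.7966 = 8.7572 g.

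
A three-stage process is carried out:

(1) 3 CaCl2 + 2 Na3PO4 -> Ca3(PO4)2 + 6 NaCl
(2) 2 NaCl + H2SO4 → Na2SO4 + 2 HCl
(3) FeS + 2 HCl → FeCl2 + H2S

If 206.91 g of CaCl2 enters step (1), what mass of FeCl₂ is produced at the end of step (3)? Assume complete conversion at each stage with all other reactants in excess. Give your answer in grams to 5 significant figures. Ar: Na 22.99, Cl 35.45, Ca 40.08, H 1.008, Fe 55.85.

236.31 g

M(CaCl2) = 40.08 + 2(35.45) = 110.98 g/mol.
M(FeCl2) = 55.85 + 2(35.45) = 126.75 g/mol.
n(CaCl2) = 206.91 / 110.98 = 1.86439 mol.
Reaction (1): CaCl2→NaCl ratio 3:6 ⇒ n(NaCl) = 3.72878 mol.
Reaction (2): NaCl→HCl ratio 2:2 ⇒ n(HCl) = 3.72878 mol.
Reaction (3): HCl→FeCl2 ratio 2:1 ⇒ n(FeCl2) = 1.86439 mol.
Mass of FeCl2 = 1.86439 × 126.75 = 236.311 g.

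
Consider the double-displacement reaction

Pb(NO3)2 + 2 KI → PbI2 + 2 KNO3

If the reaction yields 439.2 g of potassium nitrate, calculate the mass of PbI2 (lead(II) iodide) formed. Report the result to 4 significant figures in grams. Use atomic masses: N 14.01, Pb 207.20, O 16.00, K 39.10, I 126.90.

M(KNO3) = 39.10 + 14.01 + 3(16.00) = 101.11 g/mol.
M(PbI2) = 207.20 + 2(126.90) = 461.00 g/mol.
n(KNO3) = 439.20 g / 101.11 g/mol = 4.3438 mol.
From the equation the KNO3:PbI2 mole ratio is 2:1, so n(PbI2) = 4.3438 × 1/2 = 2.1719 mol.
Mass of PbI2 = 2.1719 mol × 461.00 g/mol = 1001.2 g.

1001 g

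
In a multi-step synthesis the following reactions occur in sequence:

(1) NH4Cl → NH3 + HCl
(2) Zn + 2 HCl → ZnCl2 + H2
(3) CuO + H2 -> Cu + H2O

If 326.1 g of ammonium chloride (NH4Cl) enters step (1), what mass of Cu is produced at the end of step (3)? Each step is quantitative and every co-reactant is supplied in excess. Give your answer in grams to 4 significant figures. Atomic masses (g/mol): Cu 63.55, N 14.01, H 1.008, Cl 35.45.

193.7 g

M(NH4Cl) = 14.01 + 4(1.008) + 35.45 = 53.492 g/mol.
M(Cu) = 63.55 g/mol.
n(NH4Cl) = 326.1 / 53.492 = 6.0962 mol.
Reaction (1): NH4Cl→HCl ratio 1:1 ⇒ n(HCl) = 6.0962 mol.
Reaction (2): HCl→H2 ratio 2:1 ⇒ n(H2) = 3.0481 mol.
Reaction (3): H2→Cu ratio 1:1 ⇒ n(Cu) = 3.0481 mol.
Mass of Cu = 3.0481 × 63.55 = 193.71 g.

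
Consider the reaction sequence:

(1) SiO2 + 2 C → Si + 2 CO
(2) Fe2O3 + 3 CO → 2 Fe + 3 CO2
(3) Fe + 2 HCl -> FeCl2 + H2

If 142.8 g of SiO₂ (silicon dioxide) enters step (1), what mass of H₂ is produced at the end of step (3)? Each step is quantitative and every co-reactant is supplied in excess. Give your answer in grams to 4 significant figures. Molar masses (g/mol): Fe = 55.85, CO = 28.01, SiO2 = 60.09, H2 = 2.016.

n(SiO2) = 142.8 / 60.09 = 2.3764 mol.
Reaction (1): SiO2→CO ratio 1:2 ⇒ n(CO) = 4.7529 mol.
Reaction (2): CO→Fe ratio 3:2 ⇒ n(Fe) = 3.1686 mol.
Reaction (3): Fe→H2 ratio 1:1 ⇒ n(H2) = 3.1686 mol.
Mass of H2 = 3.1686 × 2.016 = 6.3879 g.

6.388 g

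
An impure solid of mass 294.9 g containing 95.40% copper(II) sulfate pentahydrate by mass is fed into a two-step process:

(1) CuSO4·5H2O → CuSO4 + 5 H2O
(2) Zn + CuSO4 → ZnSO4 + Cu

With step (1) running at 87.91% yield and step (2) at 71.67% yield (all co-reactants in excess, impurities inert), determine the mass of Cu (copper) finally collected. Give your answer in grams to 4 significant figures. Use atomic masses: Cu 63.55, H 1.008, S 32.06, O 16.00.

Pure CuSO4·5H2O = 294.9 × 0.9540 = 281.33 g.
M(CuSO4·5H2O) = 63.55 + 32.06 + 9(16.00) + 10(1.008) = 249.69 g/mol.
M(Cu) = 63.55 g/mol.
n(CuSO4·5H2O) = 281.33 / 249.69 = 1.1267 mol.
Step 1 (CuSO4·5H2O:CuSO4 = 1:1): theoretical n(CuSO4) = 1.1267 mol; at 87.91% yield, n(CuSO4) = 0.99051 mol.
Step 2 (CuSO4:Cu = 1:1): theoretical n(Cu) = 0.99051 mol, so theoretical mass = 0.99051 × 63.55 = 62.947 g.
At 71.67% yield, actual mass of Cu = 62.947 × 0.7167 = 45.114 g.

45.11 g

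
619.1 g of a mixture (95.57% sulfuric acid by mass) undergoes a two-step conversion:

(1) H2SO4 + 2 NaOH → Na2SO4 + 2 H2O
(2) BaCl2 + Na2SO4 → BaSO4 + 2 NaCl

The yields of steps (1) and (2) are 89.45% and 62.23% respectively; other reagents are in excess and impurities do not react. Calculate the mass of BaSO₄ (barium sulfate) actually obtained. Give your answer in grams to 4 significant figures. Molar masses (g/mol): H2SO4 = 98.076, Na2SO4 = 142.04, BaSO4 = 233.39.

Pure H2SO4 = 619.1 × 0.9557 = 591.67 g.
n(H2SO4) = 591.67 / 98.076 = 6.0328 mol.
Step 1 (H2SO4:Na2SO4 = 1:1): theoretical n(Na2SO4) = 6.0328 mol; at 89.45% yield, n(Na2SO4) = 5.3963 mol.
Step 2 (Na2SO4:BaSO4 = 1:1): theoretical n(BaSO4) = 5.3963 mol, so theoretical mass = 5.3963 × 233.39 = 1259.5 g.
At 62.23% yield, actual mass of BaSO4 = 1259.5 × 0.6223 = 783.76 g.

783.8 g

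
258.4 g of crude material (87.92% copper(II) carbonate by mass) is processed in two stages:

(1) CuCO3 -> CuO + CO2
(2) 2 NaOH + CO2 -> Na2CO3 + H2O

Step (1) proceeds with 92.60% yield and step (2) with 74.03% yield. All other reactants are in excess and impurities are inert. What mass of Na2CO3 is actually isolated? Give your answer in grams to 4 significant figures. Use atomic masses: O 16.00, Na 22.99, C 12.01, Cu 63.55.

133.6 g

Pure CuCO3 = 258.4 × 0.8792 = 227.19 g.
M(CuCO3) = 63.55 + 12.01 + 3(16.00) = 123.56 g/mol.
M(Na2CO3) = 2(22.99) + 12.01 + 3(16.00) = 105.99 g/mol.
n(CuCO3) = 227.19 / 123.56 = 1.8387 mol.
Step 1 (CuCO3:CO2 = 1:1): theoretical n(CO2) = 1.8387 mol; at 92.60% yield, n(CO2) = 1.7026 mol.
Step 2 (CO2:Na2CO3 = 1:1): theoretical n(Na2CO3) = 1.7026 mol, so theoretical mass = 1.7026 × 105.99 = 180.46 g.
At 74.03% yield, actual mass of Na2CO3 = 180.46 × 0.7403 = 133.59 g.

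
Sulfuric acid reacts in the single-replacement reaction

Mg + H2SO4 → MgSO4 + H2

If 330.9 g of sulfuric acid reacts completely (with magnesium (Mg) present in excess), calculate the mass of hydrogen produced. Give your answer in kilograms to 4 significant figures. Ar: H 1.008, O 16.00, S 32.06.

0.006802 kg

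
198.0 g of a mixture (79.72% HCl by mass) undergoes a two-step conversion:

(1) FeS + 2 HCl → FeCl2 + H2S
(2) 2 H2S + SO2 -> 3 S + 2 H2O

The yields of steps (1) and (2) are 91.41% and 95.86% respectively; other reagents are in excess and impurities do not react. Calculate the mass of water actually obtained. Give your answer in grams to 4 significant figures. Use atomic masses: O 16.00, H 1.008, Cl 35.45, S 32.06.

34.17 g

Pure HCl = 198.0 × 0.7972 = 157.85 g.
M(HCl) = 1.008 + 35.45 = 36.458 g/mol.
M(H2O) = 2(1.008) + 16.00 = 18.016 g/mol.
n(HCl) = 157.85 / 36.458 = 4.3295 mol.
Step 1 (HCl:H2S = 2:1): theoretical n(H2S) = 2.1648 mol; at 91.41% yield, n(H2S) = 1.9788 mol.
Step 2 (H2S:H2O = 2:2): theoretical n(H2O) = 1.9788 mol, so theoretical mass = 1.9788 × 18.016 = 35.650 g.
At 95.86% yield, actual mass of H2O = 35.650 × 0.9586 = 34.174 g.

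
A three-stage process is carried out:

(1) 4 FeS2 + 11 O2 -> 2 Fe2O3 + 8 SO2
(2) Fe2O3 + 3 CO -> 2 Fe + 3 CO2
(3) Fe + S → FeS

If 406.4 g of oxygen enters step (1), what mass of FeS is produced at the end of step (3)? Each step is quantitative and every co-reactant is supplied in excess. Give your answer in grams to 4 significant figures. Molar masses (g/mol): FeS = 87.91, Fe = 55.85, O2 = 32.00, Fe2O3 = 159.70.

406.0 g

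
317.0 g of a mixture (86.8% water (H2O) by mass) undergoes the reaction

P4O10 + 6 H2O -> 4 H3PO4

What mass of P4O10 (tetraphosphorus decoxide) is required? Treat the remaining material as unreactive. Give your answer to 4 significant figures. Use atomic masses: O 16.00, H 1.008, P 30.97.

Mass of pure H2O = 317.0 g × 0.868 = 275.16 g.
M(H2O) = 2(1.008) + 16.00 = 18.016 g/mol.
M(P4O10) = 4(30.97) + 10(16.00) = 283.88 g/mol.
n(H2O) = 275.16 g / 18.016 g/mol = 15.273 mol.
From the equation the H2O:P4O10 mole ratio is 6:1, so n(P4O10) = 15.273 × 1/6 = 2.5455 mol.
Mass of P4O10 = 2.5455 mol × 283.88 g/mol = 722.61 g.

722.6 g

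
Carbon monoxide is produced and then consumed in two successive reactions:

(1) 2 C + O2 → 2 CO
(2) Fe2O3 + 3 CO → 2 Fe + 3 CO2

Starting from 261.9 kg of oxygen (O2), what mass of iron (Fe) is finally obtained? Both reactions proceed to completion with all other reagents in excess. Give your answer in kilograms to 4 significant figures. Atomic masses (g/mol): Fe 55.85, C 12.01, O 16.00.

M(O2) = 2(16.00) = 32.00 g/mol.
M(Fe) = 55.85 g/mol.
261.9 kg = 261900 g.
n(O2) = 261900 / 32.00 = 8184.4 mol.
Step 1 gives a 1:2 ratio of O2 to CO, so n(CO) = 16369 mol.
In step 2 the CO:Fe ratio is 3:2, so n(Fe) = 10912 mol.
Mass of Fe = 10912 × 55.85 = 609460 g = 609.5 kg.

609.5 kg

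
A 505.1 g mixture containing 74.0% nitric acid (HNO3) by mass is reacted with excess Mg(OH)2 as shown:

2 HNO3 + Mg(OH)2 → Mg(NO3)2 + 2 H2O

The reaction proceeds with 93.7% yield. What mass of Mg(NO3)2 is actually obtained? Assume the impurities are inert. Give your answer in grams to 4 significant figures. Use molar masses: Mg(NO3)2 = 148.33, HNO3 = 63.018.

Pure HNO3 available = 505.1 g × 0.740 = 373.77 g.
n(HNO3) = 373.77 g / 63.018 g/mol = 5.9312 mol.
From the equation the HNO3:Mg(NO3)2 mole ratio is 2:1, so n(Mg(NO3)2) = 5.9312 × 1/2 = 2.9656 mol.
Mass of Mg(NO3)2 = 2.9656 mol × 148.33 g/mol = 439.89 g.
Actual mass collected = 439.89 g × 0.937 = 412.18 g.

412.2 g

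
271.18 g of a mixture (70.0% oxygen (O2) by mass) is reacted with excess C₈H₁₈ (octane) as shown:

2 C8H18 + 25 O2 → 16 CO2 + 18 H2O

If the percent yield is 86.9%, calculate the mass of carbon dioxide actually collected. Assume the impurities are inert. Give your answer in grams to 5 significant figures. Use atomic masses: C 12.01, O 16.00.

145.20 g

Pure O2 available = 271.18 g × 0.700 = 189.826 g.
M(O2) = 2(16.00) = 32.00 g/mol.
M(CO2) = 12.01 + 2(16.00) = 44.01 g/mol.
n(O2) = 189.826 g / 32.00 g/mol = 5.93206 mol.
From the equation the O2:CO2 mole ratio is 25:16, so n(CO2) = 5.93206 × 16/25 = 3.79652 mol.
Mass of CO2 = 3.79652 mol × 44.01 g/mol = 167.085 g.
Actual mass collected = 167.085 g × 0.869 = 145.197 g.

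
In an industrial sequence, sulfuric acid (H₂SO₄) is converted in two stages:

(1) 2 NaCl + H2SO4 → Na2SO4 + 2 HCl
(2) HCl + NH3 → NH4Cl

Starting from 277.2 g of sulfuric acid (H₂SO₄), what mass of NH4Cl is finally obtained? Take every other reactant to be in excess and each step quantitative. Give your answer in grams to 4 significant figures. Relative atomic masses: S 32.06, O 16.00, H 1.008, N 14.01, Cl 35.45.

302.4 g

M(H2SO4) = 2(1.008) + 32.06 + 4(16.00) = 98.076 g/mol.
M(NH4Cl) = 14.01 + 4(1.008) + 35.45 = 53.492 g/mol.
n(H2SO4) = 277.20 / 98.076 = 2.8264 mol.
Step 1 gives a 1:2 ratio of H2SO4 to HCl, so n(HCl) = 5.6528 mol.
In step 2 the HCl:NH4Cl ratio is 1:1, so n(NH4Cl) = 5.6528 mol.
Mass of NH4Cl = 5.6528 × 53.492 = 302.38 g.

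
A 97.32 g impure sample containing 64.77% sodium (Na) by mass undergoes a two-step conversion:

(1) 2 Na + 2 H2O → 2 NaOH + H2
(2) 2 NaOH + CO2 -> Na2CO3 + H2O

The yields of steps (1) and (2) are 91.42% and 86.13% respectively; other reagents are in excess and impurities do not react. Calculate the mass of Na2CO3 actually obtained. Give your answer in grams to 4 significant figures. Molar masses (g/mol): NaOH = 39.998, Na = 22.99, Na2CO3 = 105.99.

114.4 g

Pure Na = 97.32 × 0.6477 = 63.034 g.
n(Na) = 63.034 / 22.99 = 2.7418 mol.
Step 1 (Na:NaOH = 2:2): theoretical n(NaOH) = 2.7418 mol; at 91.42% yield, n(NaOH) = 2.5066 mol.
Step 2 (NaOH:Na2CO3 = 2:1): theoretical n(Na2CO3) = 1.2533 mol, so theoretical mass = 1.2533 × 105.99 = 132.84 g.
At 86.13% yield, actual mass of Na2CO3 = 132.84 × 0.8613 = 114.41 g.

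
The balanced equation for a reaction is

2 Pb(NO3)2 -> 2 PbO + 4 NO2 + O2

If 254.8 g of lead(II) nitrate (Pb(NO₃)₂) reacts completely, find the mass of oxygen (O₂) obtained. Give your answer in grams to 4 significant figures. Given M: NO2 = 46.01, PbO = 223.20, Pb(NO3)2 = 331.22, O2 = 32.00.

12.31 g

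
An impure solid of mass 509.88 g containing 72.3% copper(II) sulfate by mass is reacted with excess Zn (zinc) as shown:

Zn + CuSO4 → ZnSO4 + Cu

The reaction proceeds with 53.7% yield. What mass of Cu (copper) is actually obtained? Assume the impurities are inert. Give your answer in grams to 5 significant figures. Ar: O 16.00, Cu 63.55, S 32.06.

Pure CuSO4 available = 509.88 g × 0.723 = 368.643 g.
M(CuSO4) = 63.55 + 32.06 + 4(16.00) = 159.61 g/mol.
M(Cu) = 63.55 g/mol.
n(CuSO4) = 368.643 g / 159.61 g/mol = 2.30965 mol.
From the equation the CuSO4:Cu mole ratio is 1:1, so n(Cu) = 2.30965 × 1/1 = 2.30965 mol.
Mass of Cu = 2.30965 mol × 63.55 g/mol = 146.778 g.
Actual mass collected = 146.778 g × 0.537 = 78.8199 g.

78.820 g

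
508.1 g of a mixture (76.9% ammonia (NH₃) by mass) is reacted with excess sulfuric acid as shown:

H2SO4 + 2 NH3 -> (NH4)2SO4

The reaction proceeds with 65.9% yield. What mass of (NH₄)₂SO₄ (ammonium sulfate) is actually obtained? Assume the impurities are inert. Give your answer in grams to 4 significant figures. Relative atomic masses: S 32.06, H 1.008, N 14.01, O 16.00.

998.8 g

Pure NH3 available = 508.1 g × 0.769 = 390.73 g.
M(NH3) = 14.01 + 3(1.008) = 17.034 g/mol.
M((NH4)2SO4) = 2(14.01) + 8(1.008) + 32.06 + 4(16.00) = 132.144 g/mol.
n(NH3) = 390.73 g / 17.034 g/mol = 22.938 mol.
From the equation the NH3:(NH4)2SO4 mole ratio is 2:1, so n((NH4)2SO4) = 22.938 × 1/2 = 11.469 mol.
Mass of (NH4)2SO4 = 11.469 mol × 132.144 g/mol = 1515.6 g.
Actual mass collected = 1515.6 g × 0.659 = 998.76 g.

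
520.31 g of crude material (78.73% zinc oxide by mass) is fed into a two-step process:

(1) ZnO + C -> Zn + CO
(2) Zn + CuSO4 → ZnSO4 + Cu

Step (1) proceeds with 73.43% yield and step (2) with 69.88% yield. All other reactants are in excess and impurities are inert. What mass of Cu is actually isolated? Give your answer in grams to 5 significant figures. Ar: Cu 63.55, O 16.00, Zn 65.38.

164.14 g

Pure ZnO = 520.31 × 0.7873 = 409.640 g.
M(ZnO) = 65.38 + 16.00 = 81.38 g/mol.
M(Cu) = 63.55 g/mol.
n(ZnO) = 409.640 / 81.38 = 5.03367 mol.
Step 1 (ZnO:Zn = 1:1): theoretical n(Zn) = 5.03367 mol; at 73.43% yield, n(Zn) = 3.69622 mol.
Step 2 (Zn:Cu = 1:1): theoretical n(Cu) = 3.69622 mol, so theoretical mass = 3.69622 × 63.55 = 234.895 g.
At 69.88% yield, actual mass of Cu = 234.895 × 0.6988 = 164.145 g.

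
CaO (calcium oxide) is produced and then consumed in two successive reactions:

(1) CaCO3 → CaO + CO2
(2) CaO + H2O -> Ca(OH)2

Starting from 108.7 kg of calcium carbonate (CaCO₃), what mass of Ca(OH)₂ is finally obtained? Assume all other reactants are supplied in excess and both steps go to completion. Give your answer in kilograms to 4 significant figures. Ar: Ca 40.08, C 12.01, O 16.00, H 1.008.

80.47 kg

M(CaCO3) = 40.08 + 12.01 + 3(16.00) = 100.09 g/mol.
M(Ca(OH)2) = 40.08 + 2(16.00) + 2(1.008) = 74.096 g/mol.
108.7 kg = 108700 g.
n(CaCO3) = 108700 / 100.09 = 1086.0 mol.
Step 1 gives a 1:1 ratio of CaCO3 to CaO, so n(CaO) = 1086.0 mol.
In step 2 the CaO:Ca(OH)2 ratio is 1:1, so n(Ca(OH)2) = 1086.0 mol.
Mass of Ca(OH)2 = 1086.0 × 74.096 = 80470 g = 80.47 kg.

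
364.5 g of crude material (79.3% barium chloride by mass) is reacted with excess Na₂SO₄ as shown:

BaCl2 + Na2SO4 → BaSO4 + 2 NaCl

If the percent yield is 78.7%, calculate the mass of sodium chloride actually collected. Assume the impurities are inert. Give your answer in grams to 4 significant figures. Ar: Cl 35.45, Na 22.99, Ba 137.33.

127.7 g

Pure BaCl2 available = 364.5 g × 0.793 = 289.05 g.
M(BaCl2) = 137.33 + 2(35.45) = 208.23 g/mol.
M(NaCl) = 22.99 + 35.45 = 58.44 g/mol.
n(BaCl2) = 289.05 g / 208.23 g/mol = 1.3881 mol.
From the equation the BaCl2:NaCl mole ratio is 1:2, so n(NaCl) = 1.3881 × 2/1 = 2.7762 mol.
Mass of NaCl = 2.7762 mol × 58.44 g/mol = 162.24 g.
Actual mass collected = 162.24 g × 0.787 = 127.69 g.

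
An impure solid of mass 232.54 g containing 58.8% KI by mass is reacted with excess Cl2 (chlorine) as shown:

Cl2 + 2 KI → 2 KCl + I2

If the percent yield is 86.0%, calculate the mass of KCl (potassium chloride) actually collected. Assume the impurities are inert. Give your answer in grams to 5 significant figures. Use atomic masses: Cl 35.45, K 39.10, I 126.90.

Pure KI available = 232.54 g × 0.588 = 136.734 g.
M(KI) = 39.10 + 126.90 = 166.00 g/mol.
M(KCl) = 39.10 + 35.45 = 74.55 g/mol.
n(KI) = 136.734 g / 166.00 g/mol = 0.823696 mol.
From the equation the KI:KCl mole ratio is 2:2, so n(KCl) = 0.823696 × 2/2 = 0.823696 mol.
Mass of KCl = 0.823696 mol × 74.55 g/mol = 61.4065 g.
Actual mass collected = 61.4065 g × 0.860 = 52.8096 g.

52.810 g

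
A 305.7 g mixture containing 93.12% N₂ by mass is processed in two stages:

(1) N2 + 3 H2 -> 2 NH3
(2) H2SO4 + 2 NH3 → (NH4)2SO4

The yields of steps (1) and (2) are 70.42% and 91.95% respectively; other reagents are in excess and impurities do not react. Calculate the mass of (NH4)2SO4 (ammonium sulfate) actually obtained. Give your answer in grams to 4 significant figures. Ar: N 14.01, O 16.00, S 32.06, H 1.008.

869.3 g

Pure N2 = 305.7 × 0.9312 = 284.67 g.
M(N2) = 2(14.01) = 28.02 g/mol.
M((NH4)2SO4) = 2(14.01) + 8(1.008) + 32.06 + 4(16.00) = 132.144 g/mol.
n(N2) = 284.67 / 28.02 = 10.159 mol.
Step 1 (N2:NH3 = 1:2): theoretical n(NH3) = 20.319 mol; at 70.42% yield, n(NH3) = 14.309 mol.
Step 2 (NH3:(NH4)2SO4 = 2:1): theoretical n((NH4)2SO4) = 7.1543 mol, so theoretical mass = 7.1543 × 132.144 = 945.40 g.
At 91.95% yield, actual mass of (NH4)2SO4 = 945.40 × 0.9195 = 869.29 g.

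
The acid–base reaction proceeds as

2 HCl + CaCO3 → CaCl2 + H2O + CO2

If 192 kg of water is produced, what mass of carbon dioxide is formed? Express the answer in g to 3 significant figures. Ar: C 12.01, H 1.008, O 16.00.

469000 g

M(H2O) = 2(1.008) + 16.00 = 18.016 g/mol.
M(CO2) = 12.01 + 2(16.00) = 44.01 g/mol.
Convert: 192 kg = 192000 g.
n(H2O) = 192000 g / 18.016 g/mol = 10660 mol.
From the equation the H2O:CO2 mole ratio is 1:1, so n(CO2) = 10660 × 1/1 = 10660 mol.
Mass of CO2 = 10660 mol × 44.01 g/mol = 469000 g.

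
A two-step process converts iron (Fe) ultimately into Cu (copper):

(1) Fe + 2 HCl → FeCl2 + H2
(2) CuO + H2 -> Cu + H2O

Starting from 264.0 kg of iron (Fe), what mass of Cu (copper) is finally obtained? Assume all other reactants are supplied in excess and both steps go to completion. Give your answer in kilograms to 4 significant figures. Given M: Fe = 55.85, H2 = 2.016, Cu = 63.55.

300.4 kg

264.0 kg = 264000 g.
n(Fe) = 264000 / 55.85 = 4726.9 mol.
Step 1 gives a 1:1 ratio of Fe to H2, so n(H2) = 4726.9 mol.
In step 2 the H2:Cu ratio is 1:1, so n(Cu) = 4726.9 mol.
Mass of Cu = 4726.9 × 63.55 = 300400 g = 300.4 kg.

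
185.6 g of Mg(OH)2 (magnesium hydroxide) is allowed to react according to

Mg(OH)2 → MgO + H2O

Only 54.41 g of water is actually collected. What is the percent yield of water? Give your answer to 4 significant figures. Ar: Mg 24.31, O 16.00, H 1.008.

94.91 %

M(Mg(OH)2) = 24.31 + 2(16.00) + 2(1.008) = 58.326 g/mol.
M(H2O) = 2(1.008) + 16.00 = 18.016 g/mol.
n(Mg(OH)2) = 185.60 g / 58.326 g/mol = 3.1821 mol.
From the equation the Mg(OH)2:H2O mole ratio is 1:1, so n(H2O) = 3.1821 × 1/1 = 3.1821 mol.
Mass of H2O = 3.1821 mol × 18.016 g/mol = 57.329 g.
This is the theoretical yield. Percent yield = 54.41 g / 57.329 g × 100% = 94.908%.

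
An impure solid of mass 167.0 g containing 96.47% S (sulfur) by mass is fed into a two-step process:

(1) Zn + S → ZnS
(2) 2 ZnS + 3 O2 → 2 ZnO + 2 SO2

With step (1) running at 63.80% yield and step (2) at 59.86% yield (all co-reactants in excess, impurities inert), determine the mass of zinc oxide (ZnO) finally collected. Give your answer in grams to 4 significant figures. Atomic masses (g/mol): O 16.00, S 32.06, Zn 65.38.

Pure S = 167.0 × 0.9647 = 161.10 g.
M(S) = 32.06 g/mol.
M(ZnO) = 65.38 + 16.00 = 81.38 g/mol.
n(S) = 161.10 / 32.06 = 5.0251 mol.
Step 1 (S:ZnS = 1:1): theoretical n(ZnS) = 5.0251 mol; at 63.80% yield, n(ZnS) = 3.2060 mol.
Step 2 (ZnS:ZnO = 2:2): theoretical n(ZnO) = 3.2060 mol, so theoretical mass = 3.2060 × 81.38 = 260.91 g.
At 59.86% yield, actual mass of ZnO = 260.91 × 0.5986 = 156.18 g.

156.2 g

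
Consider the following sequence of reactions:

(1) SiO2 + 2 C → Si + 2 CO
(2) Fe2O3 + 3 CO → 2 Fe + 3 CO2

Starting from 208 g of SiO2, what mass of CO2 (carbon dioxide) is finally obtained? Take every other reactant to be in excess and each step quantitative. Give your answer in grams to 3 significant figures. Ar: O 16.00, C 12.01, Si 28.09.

M(SiO2) = 28.09 + 2(16.00) = 60.09 g/mol.
M(CO2) = 12.01 + 2(16.00) = 44.01 g/mol.
n(SiO2) = 208.0 / 60.09 = 3.461 mol.
Step 1 gives a 1:2 ratio of SiO2 to CO, so n(CO) = 6.923 mol.
In step 2 the CO:CO2 ratio is 3:3, so n(CO2) = 6.923 mol.
Mass of CO2 = 6.923 × 44.01 = 304.7 g.

305 g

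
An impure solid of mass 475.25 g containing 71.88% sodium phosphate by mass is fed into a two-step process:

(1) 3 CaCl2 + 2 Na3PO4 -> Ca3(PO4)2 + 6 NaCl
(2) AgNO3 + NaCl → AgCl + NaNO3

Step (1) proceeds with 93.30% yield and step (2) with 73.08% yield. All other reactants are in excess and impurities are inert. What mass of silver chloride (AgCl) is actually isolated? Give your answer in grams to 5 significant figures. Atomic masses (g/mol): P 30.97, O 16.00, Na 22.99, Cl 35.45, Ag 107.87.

Pure Na3PO4 = 475.25 × 0.7188 = 341.610 g.
M(Na3PO4) = 3(22.99) + 30.97 + 4(16.00) = 163.94 g/mol.
M(AgCl) = 107.87 + 35.45 = 143.32 g/mol.
n(Na3PO4) = 341.610 / 163.94 = 2.08375 mol.
Step 1 (Na3PO4:NaCl = 2:6): theoretical n(NaCl) = 6.25124 mol; at 93.30% yield, n(NaCl) = 5.83241 mol.
Step 2 (NaCl:AgCl = 1:1): theoretical n(AgCl) = 5.83241 mol, so theoretical mass = 5.83241 × 143.32 = 835.901 g.
At 73.08% yield, actual mass of AgCl = 835.901 × 0.7308 = 610.877 g.

610.88 g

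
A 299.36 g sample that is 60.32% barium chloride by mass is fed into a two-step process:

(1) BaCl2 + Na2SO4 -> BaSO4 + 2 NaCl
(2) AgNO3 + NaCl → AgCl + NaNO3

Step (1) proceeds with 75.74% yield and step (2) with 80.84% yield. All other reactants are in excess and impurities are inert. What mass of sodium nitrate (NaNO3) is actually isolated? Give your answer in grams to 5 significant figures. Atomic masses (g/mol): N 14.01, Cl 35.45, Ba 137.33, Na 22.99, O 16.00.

90.264 g

Pure BaCl2 = 299.36 × 0.6032 = 180.574 g.
M(BaCl2) = 137.33 + 2(35.45) = 208.23 g/mol.
M(NaNO3) = 22.99 + 14.01 + 3(16.00) = 85.00 g/mol.
n(BaCl2) = 180.574 / 208.23 = 0.867185 mol.
Step 1 (BaCl2:NaCl = 1:2): theoretical n(NaCl) = 1.73437 mol; at 75.74% yield, n(NaCl) = 1.31361 mol.
Step 2 (NaCl:NaNO3 = 1:1): theoretical n(NaNO3) = 1.31361 mol, so theoretical mass = 1.31361 × 85.00 = 111.657 g.
At 80.84% yield, actual mass of NaNO3 = 111.657 × 0.8084 = 90.2635 g.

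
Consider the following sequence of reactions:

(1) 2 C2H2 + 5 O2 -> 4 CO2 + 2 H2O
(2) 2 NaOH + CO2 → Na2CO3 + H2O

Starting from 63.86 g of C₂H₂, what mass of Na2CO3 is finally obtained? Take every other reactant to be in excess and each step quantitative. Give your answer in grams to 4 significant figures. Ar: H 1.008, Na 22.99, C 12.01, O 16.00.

M(C2H2) = 2(12.01) + 2(1.008) = 26.036 g/mol.
M(Na2CO3) = 2(22.99) + 12.01 + 3(16.00) = 105.99 g/mol.
n(C2H2) = 63.860 / 26.036 = 2.4528 mol.
Step 1 gives a 2:4 ratio of C2H2 to CO2, so n(CO2) = 4.9055 mol.
In step 2 the CO2:Na2CO3 ratio is 1:1, so n(Na2CO3) = 4.9055 mol.
Mass of Na2CO3 = 4.9055 × 105.99 = 519.94 g.

519.9 g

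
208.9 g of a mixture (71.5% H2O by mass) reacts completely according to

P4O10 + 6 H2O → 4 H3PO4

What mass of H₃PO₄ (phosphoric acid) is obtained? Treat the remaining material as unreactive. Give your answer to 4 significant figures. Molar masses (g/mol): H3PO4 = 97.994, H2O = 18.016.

541.6 g

Mass of pure H2O = 208.9 g × 0.715 = 149.36 g.
n(H2O) = 149.36 g / 18.016 g/mol = 8.2906 mol.
From the equation the H2O:H3PO4 mole ratio is 6:4, so n(H3PO4) = 8.2906 × 4/6 = 5.5271 mol.
Mass of H3PO4 = 5.5271 mol × 97.994 g/mol = 541.62 g.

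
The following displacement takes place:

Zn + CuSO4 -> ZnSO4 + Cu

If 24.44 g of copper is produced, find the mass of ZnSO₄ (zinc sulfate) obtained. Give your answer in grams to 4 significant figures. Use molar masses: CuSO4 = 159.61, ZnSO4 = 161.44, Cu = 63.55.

62.09 g

n(Cu) = 24.440 g / 63.55 g/mol = 0.38458 mol.
From the equation the Cu:ZnSO4 mole ratio is 1:1, so n(ZnSO4) = 0.38458 × 1/1 = 0.38458 mol.
Mass of ZnSO4 = 0.38458 mol × 161.44 g/mol = 62.086 g.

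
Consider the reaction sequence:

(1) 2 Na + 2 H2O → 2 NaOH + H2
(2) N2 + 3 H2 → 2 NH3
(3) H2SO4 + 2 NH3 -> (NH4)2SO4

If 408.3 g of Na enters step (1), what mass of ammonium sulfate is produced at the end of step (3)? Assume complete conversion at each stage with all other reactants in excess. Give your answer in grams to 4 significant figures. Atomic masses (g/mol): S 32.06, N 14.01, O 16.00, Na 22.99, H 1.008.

391.1 g

M(Na) = 22.99 g/mol.
M((NH4)2SO4) = 2(14.01) + 8(1.008) + 32.06 + 4(16.00) = 132.144 g/mol.
n(Na) = 408.3 / 22.99 = 17.760 mol.
Reaction (1): Na→H2 ratio 2:1 ⇒ n(H2) = 8.8799 mol.
Reaction (2): H2→NH3 ratio 3:2 ⇒ n(NH3) = 5.9200 mol.
Reaction (3): NH3→(NH4)2SO4 ratio 2:1 ⇒ n((NH4)2SO4) = 2.9600 mol.
Mass of (NH4)2SO4 = 2.9600 × 132.144 = 391.14 g.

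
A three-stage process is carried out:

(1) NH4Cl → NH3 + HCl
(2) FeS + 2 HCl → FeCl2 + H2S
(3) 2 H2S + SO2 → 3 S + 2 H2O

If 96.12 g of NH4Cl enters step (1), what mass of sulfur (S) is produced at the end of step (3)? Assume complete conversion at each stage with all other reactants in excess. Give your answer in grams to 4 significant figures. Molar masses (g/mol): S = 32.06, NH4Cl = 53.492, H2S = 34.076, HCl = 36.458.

43.21 g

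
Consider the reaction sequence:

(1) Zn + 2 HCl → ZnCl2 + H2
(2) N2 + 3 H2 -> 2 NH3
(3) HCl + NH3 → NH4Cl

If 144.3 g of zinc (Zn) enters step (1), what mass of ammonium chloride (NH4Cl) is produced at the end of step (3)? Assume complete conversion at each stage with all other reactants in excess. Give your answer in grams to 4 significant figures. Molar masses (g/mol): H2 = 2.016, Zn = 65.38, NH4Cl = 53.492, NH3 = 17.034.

78.71 g

n(Zn) = 144.3 / 65.38 = 2.2071 mol.
Reaction (1): Zn→H2 ratio 1:1 ⇒ n(H2) = 2.2071 mol.
Reaction (2): H2→NH3 ratio 3:2 ⇒ n(NH3) = 1.4714 mol.
Reaction (3): NH3→NH4Cl ratio 1:1 ⇒ n(NH4Cl) = 1.4714 mol.
Mass of NH4Cl = 1.4714 × 53.492 = 78.708 g.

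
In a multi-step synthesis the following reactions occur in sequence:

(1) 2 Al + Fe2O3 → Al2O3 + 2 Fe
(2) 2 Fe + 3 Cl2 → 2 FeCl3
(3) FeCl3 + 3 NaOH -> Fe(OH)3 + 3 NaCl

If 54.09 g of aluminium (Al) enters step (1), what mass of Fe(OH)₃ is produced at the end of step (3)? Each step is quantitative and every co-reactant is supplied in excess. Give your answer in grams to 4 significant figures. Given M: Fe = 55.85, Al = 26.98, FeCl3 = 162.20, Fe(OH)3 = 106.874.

n(Al) = 54.09 / 26.98 = 2.0048 mol.
Reaction (1): Al→Fe ratio 2:2 ⇒ n(Fe) = 2.0048 mol.
Reaction (2): Fe→FeCl3 ratio 2:2 ⇒ n(FeCl3) = 2.0048 mol.
Reaction (3): FeCl3→Fe(OH)3 ratio 1:1 ⇒ n(Fe(OH)3) = 2.0048 mol.
Mass of Fe(OH)3 = 2.0048 × 106.874 = 214.26 g.

214.3 g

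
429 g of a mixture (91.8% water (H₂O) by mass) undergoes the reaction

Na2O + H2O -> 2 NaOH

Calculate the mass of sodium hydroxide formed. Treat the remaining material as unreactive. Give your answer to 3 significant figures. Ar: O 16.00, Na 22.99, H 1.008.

Mass of pure H2O = 429 g × 0.918 = 393.8 g.
M(H2O) = 2(1.008) + 16.00 = 18.016 g/mol.
M(NaOH) = 22.99 + 16.00 + 1.008 = 39.998 g/mol.
n(H2O) = 393.8 g / 18.016 g/mol = 21.86 mol.
From the equation the H2O:NaOH mole ratio is 1:2, so n(NaOH) = 21.86 × 2/1 = 43.72 mol.
Mass of NaOH = 43.72 mol × 39.998 g/mol = 1749 g.

1750 g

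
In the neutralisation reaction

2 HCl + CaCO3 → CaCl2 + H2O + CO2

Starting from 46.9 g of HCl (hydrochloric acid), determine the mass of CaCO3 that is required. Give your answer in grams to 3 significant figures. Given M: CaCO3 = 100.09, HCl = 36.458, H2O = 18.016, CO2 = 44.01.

64.4 g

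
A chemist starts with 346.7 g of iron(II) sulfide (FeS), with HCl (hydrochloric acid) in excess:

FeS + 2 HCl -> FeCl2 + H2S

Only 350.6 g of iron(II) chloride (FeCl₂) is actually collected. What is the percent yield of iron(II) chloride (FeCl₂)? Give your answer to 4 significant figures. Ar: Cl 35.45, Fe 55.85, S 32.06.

70.14 %

M(FeS) = 55.85 + 32.06 = 87.91 g/mol.
M(FeCl2) = 55.85 + 2(35.45) = 126.75 g/mol.
n(FeS) = 346.70 g / 87.91 g/mol = 3.9438 mol.
From the equation the FeS:FeCl2 mole ratio is 1:1, so n(FeCl2) = 3.9438 × 1/1 = 3.9438 mol.
Mass of FeCl2 = 3.9438 mol × 126.75 g/mol = 499.88 g.
This is the theoretical yield. Percent yield = 350.6 g / 499.88 g × 100% = 70.137%.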